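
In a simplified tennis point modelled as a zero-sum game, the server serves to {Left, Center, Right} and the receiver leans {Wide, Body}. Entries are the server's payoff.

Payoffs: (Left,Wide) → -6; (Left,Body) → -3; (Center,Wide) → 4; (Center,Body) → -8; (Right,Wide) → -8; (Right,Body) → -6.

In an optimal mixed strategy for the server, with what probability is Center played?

Row minima: Left → -6, Center → -8, Right → -8; maximin = -6.
Column maxima: Wide → 4, Body → -3; minimax = -3.
-6 ≠ -3, so there is no saddle point; optimal play is mixed.
Right is strictly dominated by Left, so the server never plays it.
On the remaining 2×2 (Left, Center vs Wide, Body):
Let the server play Left with probability p. Expected payoff against Wide: (-6)p + 4(1−p) = −10p + 4; against Body: (-3)p + (-8)(1−p) = 5p − 8.
Setting these equal: −10p + 4 = 5p − 8 ⇒ −15p = -12 ⇒ p = 4/5, and the value is (-10)·(4/5) + 4 = -4.
For the receiver: with q = P(Wide), equating Left's and Center's payoffs gives −3q − 3 = 12q − 8 ⇒ q = 1/3.

1/5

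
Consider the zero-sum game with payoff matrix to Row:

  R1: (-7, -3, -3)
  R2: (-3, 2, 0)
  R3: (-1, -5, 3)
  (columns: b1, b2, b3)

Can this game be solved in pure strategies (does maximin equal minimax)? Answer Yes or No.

Row minima: R1 → -7, R2 → -3, R3 → -5; maximin = -3.
Column maxima: b1 → -1, b2 → 2, b3 → 3; minimax = -1.
-3 ≠ -1, so no pure-strategy equilibrium exists.

No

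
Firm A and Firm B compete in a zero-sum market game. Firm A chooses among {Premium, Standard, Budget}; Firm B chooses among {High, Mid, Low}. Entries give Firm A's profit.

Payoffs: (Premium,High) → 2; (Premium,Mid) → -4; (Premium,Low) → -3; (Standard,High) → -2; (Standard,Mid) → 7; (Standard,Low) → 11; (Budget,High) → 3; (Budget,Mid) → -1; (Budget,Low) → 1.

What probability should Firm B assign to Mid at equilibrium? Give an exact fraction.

Row minima: Premium → -4, Standard → -2, Budget → -1; maximin = -1.
Column maxima: High → 3, Mid → 7, Low → 11; minimax = 3.
-1 ≠ 3, so there is no saddle point; optimal play is mixed.
Premium is strictly dominated by Budget, so Firm A never plays it.
Low is strictly dominated by Mid (it gives Firm A strictly more in every row), so Firm B never plays it.
On the remaining 2×2 (Standard, Budget vs High, Mid):
Let Firm A play Standard with probability p. Expected payoff against High: (-2)p + 3(1−p) = −5p + 3; against Mid: 7p + (-1)(1−p) = 8p − 1.
Setting these equal: −5p + 3 = 8p − 1 ⇒ −13p = -4 ⇒ p = 4/13, and the value is (-5)·(4/13) + 3 = 19/13.
For Firm B: with q = P(High), equating Standard's and Budget's payoffs gives −9q + 7 = 4q − 1 ⇒ q = 8/13.

5/13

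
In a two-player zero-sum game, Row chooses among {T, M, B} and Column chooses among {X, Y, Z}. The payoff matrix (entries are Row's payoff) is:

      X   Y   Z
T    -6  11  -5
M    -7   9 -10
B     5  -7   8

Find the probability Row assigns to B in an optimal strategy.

Row minima: T → -6, M → -10, B → -7; maximin = -6.
Column maxima: X → 5, Y → 11, Z → 8; minimax = 5.
-6 ≠ 5, so there is no saddle point; optimal play is mixed.
M is strictly dominated by T, so Row never plays it.
With M eliminated, Z is strictly dominated by X (it gives Row strictly more in every remaining row), so Column never plays it.
On the remaining 2×2 (T, B vs X, Y):
Let Row play T with probability p. Expected payoff against X: (-6)p + 5(1−p) = −11p + 5; against Y: 11p + (-7)(1−p) = 18p − 7.
Setting these equal: −11p + 5 = 18p − 7 ⇒ −29p = -12 ⇒ p = 12/29, and the value is (-11)·(12/29) + 5 = 13/29.
For Column: with q = P(X), equating T's and B's payoffs gives −17q + 11 = 12q − 7 ⇒ q = 18/29.

17/29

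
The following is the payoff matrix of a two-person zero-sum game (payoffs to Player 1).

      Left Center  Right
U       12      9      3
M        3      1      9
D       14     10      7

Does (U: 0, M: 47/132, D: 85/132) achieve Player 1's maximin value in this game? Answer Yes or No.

Against Left this mix gives (47/132)·3 + (85/132)·14 = 121/12.
Against Center this mix gives (47/132)·1 + (85/132)·10 = 299/44.
Against Right this mix gives (47/132)·9 + (85/132)·7 = 509/66.
Player 2 will play Center, holding Player 1 to 299/44. Shifting weight toward the row that does better against Center would raise this floor (the equalizing mix achieves 83/11 against both Center and Right), so the proposed strategy is not optimal.

No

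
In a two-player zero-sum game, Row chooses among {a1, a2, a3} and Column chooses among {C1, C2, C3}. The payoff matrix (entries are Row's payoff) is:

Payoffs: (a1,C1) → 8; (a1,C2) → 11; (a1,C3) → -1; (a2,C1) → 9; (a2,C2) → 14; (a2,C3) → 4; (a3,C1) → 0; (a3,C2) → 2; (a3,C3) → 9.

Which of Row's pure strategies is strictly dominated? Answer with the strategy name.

a2 gives a strictly higher payoff than a1 against every column: 9 > 8, 14 > 11, 4 > -1.
So a1 is strictly dominated and Row never plays it.

a1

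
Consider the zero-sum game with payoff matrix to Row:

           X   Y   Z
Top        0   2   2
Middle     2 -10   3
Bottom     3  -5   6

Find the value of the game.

Row minima: Top → 0, Middle → -10, Bottom → -5; maximin = 0.
Column maxima: X → 3, Y → 2, Z → 6; minimax = 2.
0 ≠ 2, so there is no saddle point; optimal play is mixed.
Middle is strictly dominated by Bottom, so Row never plays it.
Z is strictly dominated by X (it gives Row strictly more in every row), so Column never plays it.
On the remaining 2×2 (Top, Bottom vs X, Y):
Let Row play Top with probability p. Expected payoff against X: 0p + 3(1−p) = −3p + 3; against Y: 2p + (-5)(1−p) = 7p − 5.
Setting these equal: −3p + 3 = 7p − 5 ⇒ −10p = -8 ⇒ p = 4/5, and the value is (-3)·(4/5) + 3 = 3/5.
For Column: with q = P(X), equating Top's and Bottom's payoffs gives −2q + 2 = 8q − 5 ⇒ q = 7/10.

3/5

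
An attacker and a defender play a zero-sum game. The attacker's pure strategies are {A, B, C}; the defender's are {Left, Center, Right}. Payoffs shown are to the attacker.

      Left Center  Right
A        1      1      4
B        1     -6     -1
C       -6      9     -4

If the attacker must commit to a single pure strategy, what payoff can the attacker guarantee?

1

Row minima: A → 1, B → -6, C → -6.
The best of these is 1.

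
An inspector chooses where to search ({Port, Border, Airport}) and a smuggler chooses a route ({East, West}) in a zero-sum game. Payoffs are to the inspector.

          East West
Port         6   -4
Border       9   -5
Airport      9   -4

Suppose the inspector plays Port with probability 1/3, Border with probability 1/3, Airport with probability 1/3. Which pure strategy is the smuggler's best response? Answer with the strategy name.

If the smuggler plays East, the inspector's expected payoff is (1/3)·6 + (1/3)·9 + (1/3)·9 = 8.
If the smuggler plays West, the inspector's expected payoff is (1/3)·(-4) + (1/3)·(-5) + (1/3)·(-4) = -13/3.
The smuggler minimizes the inspector's payoff; the smallest is -13/3, so the best response is West.

West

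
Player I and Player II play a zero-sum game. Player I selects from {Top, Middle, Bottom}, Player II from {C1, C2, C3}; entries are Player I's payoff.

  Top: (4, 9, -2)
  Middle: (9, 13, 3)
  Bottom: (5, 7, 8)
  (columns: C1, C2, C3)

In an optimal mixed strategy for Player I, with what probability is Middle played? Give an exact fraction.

1/3

Row minima: Top → -2, Middle → 3, Bottom → 5; maximin = 5.
Column maxima: C1 → 9, C2 → 13, C3 → 8; minimax = 8.
5 ≠ 8, so there is no saddle point; optimal play is mixed.
Top is strictly dominated by Middle, so Player I never plays it.
C2 is strictly dominated by C1 (it gives Player I strictly more in every row), so Player II never plays it.
On the remaining 2×2 (Middle, Bottom vs C1, C3):
Let Player I play Middle with probability p. Expected payoff against C1: 9p + 5(1−p) = 4p + 5; against C3: 3p + 8(1−p) = −5p + 8.
Setting these equal: 4p + 5 = −5p + 8 ⇒ 9p = 3 ⇒ p = 1/3, and the value is (4)·(1/3) + 5 = 19/3.
For Player II: with q = P(C1), equating Middle's and Bottom's payoffs gives 6q + 3 = −3q + 8 ⇒ q = 5/9.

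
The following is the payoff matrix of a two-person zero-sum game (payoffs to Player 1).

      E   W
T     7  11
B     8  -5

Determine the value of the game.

123/17

Row minima: T → 7, B → -5; maximin = 7.
Column maxima: E → 8, W → 11; minimax = 8.
7 ≠ 8, so there is no saddle point; optimal play is mixed.
Let Player 1 play T with probability p. Expected payoff against E: 7p + 8(1−p) = −p + 8; against W: 11p + (-5)(1−p) = 16p − 5.
Setting these equal: −p + 8 = 16p − 5 ⇒ −17p = -13 ⇒ p = 13/17, and the value is (-1)·(13/17) + 8 = 123/17.
For Player 2: with q = P(E), equating T's and B's payoffs gives −4q + 11 = 13q − 5 ⇒ q = 16/17.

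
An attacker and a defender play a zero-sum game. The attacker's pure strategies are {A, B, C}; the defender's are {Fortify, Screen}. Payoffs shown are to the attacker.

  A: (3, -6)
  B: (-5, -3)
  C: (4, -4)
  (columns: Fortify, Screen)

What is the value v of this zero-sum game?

Row minima: A → -6, B → -5, C → -4; maximin = -4.
Column maxima: Fortify → 4, Screen → -3; minimax = -3.
-4 ≠ -3, so there is no saddle point; optimal play is mixed.
A is strictly dominated by C, so the attacker never plays it.
On the remaining 2×2 (B, C vs Fortify, Screen):
Let the attacker play B with probability p. Expected payoff against Fortify: (-5)p + 4(1−p) = −9p + 4; against Screen: (-3)p + (-4)(1−p) = p − 4.
Setting these equal: −9p + 4 = p − 4 ⇒ −10p = -8 ⇒ p = 4/5, and the value is (-9)·(4/5) + 4 = -16/5.
For the defender: with q = P(Fortify), equating B's and C's payoffs gives −2q − 3 = 8q − 4 ⇒ q = 1/10.

-16/5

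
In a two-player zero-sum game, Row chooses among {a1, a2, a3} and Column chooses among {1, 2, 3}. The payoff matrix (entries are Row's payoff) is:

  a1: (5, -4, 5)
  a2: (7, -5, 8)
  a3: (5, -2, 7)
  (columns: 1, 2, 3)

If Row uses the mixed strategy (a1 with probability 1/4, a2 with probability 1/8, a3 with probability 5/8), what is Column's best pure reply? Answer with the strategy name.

If Column plays 1, Row's expected payoff is (1/4)·5 + (1/8)·7 + (5/8)·5 = 21/4.
If Column plays 2, Row's expected payoff is (1/4)·(-4) + (1/8)·(-5) + (5/8)·(-2) = -23/8.
If Column plays 3, Row's expected payoff is (1/4)·5 + (1/8)·8 + (5/8)·7 = 53/8.
Column minimizes Row's payoff; the smallest is -23/8, so the best response is 2.

2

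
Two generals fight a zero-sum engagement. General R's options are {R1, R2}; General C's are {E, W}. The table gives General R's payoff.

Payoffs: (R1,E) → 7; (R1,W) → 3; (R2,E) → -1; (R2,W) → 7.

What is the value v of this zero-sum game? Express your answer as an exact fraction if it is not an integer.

13/3

Row minima: R1 → 3, R2 → -1; maximin = 3.
Column maxima: E → 7, W → 7; minimax = 7.
3 ≠ 7, so there is no saddle point; optimal play is mixed.
Let General R play R1 with probability p. Expected payoff against E: 7p + (-1)(1−p) = 8p − 1; against W: 3p + 7(1−p) = −4p + 7.
Setting these equal: 8p − 1 = −4p + 7 ⇒ 12p = 8 ⇒ p = 2/3, and the value is (8)·(2/3) − 1 = 13/3.
For General C: with q = P(E), equating R1's and R2's payoffs gives 4q + 3 = −8q + 7 ⇒ q = 1/3.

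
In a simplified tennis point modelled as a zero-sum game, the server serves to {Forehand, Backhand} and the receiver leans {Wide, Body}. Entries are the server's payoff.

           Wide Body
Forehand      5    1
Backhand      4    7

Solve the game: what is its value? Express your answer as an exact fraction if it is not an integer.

Row minima: Forehand → 1, Backhand → 4; maximin = 4.
Column maxima: Wide → 5, Body → 7; minimax = 5.
4 ≠ 5, so there is no saddle point; optimal play is mixed.
Let the server play Forehand with probability p. Expected payoff against Wide: 5p + 4(1−p) = p + 4; against Body: 1p + 7(1−p) = −6p + 7.
Setting these equal: p + 4 = −6p + 7 ⇒ 7p = 3 ⇒ p = 3/7, and the value is (1)·(3/7) + 4 = 31/7.
For the receiver: with q = P(Wide), equating Forehand's and Backhand's payoffs gives 4q + 1 = −3q + 7 ⇒ q = 6/7.

31/7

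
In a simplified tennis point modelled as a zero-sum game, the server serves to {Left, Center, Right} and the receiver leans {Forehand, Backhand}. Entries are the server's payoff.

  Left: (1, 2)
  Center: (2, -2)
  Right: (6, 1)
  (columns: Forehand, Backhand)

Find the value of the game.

11/6

Row minima: Left → 1, Center → -2, Right → 1; maximin = 1.
Column maxima: Forehand → 6, Backhand → 2; minimax = 2.
1 ≠ 2, so there is no saddle point; optimal play is mixed.
Center is strictly dominated by Right, so the server never plays it.
On the remaining 2×2 (Left, Right vs Forehand, Backhand):
Let the server play Left with probability p. Expected payoff against Forehand: 1p + 6(1−p) = −5p + 6; against Backhand: 2p + 1(1−p) = p + 1.
Setting these equal: −5p + 6 = p + 1 ⇒ −6p = -5 ⇒ p = 5/6, and the value is (-5)·(5/6) + 6 = 11/6.
For the receiver: with q = P(Forehand), equating Left's and Right's payoffs gives −q + 2 = 5q + 1 ⇒ q = 1/6.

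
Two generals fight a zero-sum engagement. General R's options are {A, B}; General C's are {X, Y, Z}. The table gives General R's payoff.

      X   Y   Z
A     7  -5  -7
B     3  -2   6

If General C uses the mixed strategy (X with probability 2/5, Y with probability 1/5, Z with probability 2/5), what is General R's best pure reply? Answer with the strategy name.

B

Expected payoff of A: (2/5)·7 + (1/5)·(-5) + (2/5)·(-7) = -1.
Expected payoff of B: (2/5)·3 + (1/5)·(-2) + (2/5)·6 = 16/5.
The largest is 16/5, so General R's best response is B.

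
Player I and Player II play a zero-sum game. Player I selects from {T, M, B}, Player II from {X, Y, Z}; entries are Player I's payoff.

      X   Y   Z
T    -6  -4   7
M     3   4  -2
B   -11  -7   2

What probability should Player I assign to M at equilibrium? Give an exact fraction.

13/18

Row minima: T → -6, M → -2, B → -11; maximin = -2.
Column maxima: X → 3, Y → 4, Z → 7; minimax = 3.
-2 ≠ 3, so there is no saddle point; optimal play is mixed.
B is strictly dominated by T, so Player I never plays it.
Y is strictly dominated by X (it gives Player I strictly more in every row), so Player II never plays it.
On the remaining 2×2 (T, M vs X, Z):
Let Player I play T with probability p. Expected payoff against X: (-6)p + 3(1−p) = −9p + 3; against Z: 7p + (-2)(1−p) = 9p − 2.
Setting these equal: −9p + 3 = 9p − 2 ⇒ −18p = -5 ⇒ p = 5/18, and the value is (-9)·(5/18) + 3 = 1/2.
For Player II: with q = P(X), equating T's and M's payoffs gives −13q + 7 = 5q − 2 ⇒ q = 1/2.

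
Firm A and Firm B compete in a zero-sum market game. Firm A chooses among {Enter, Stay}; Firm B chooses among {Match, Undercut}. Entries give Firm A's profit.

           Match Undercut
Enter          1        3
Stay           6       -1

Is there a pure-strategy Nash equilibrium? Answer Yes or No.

No

Row minima: Enter → 1, Stay → -1; maximin = 1.
Column maxima: Match → 6, Undercut → 3; minimax = 3.
1 ≠ 3, so no pure-strategy equilibrium exists.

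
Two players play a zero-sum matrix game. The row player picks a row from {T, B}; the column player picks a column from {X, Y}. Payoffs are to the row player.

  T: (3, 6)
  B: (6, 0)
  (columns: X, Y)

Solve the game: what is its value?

Row minima: T → 3, B → 0; maximin = 3.
Column maxima: X → 6, Y → 6; minimax = 6.
3 ≠ 6, so there is no saddle point; optimal play is mixed.
Let the row player play T with probability p. Expected payoff against X: 3p + 6(1−p) = −3p + 6; against Y: 6p + 0(1−p) = 6p.
Setting these equal: −3p + 6 = 6p ⇒ −9p = -6 ⇒ p = 2/3, and the value is (-3)·(2/3) + 6 = 4.
For the column player: with q = P(X), equating T's and B's payoffs gives −3q + 6 = 6q ⇒ q = 2/3.

4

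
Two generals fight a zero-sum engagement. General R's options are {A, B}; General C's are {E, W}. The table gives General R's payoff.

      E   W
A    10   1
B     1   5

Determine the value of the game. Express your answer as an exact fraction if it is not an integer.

49/13

Row minima: A → 1, B → 1; maximin = 1.
Column maxima: E → 10, W → 5; minimax = 5.
1 ≠ 5, so there is no saddle point; optimal play is mixed.
Let General R play A with probability p. Expected payoff against E: 10p + 1(1−p) = 9p + 1; against W: 1p + 5(1−p) = −4p + 5.
Setting these equal: 9p + 1 = −4p + 5 ⇒ 13p = 4 ⇒ p = 4/13, and the value is (9)·(4/13) + 1 = 49/13.
For General C: with q = P(E), equating A's and B's payoffs gives 9q + 1 = −4q + 5 ⇒ q = 4/13.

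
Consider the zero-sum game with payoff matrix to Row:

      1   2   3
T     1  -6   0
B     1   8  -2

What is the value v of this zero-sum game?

-3/4

Row minima: T → -6, B → -2; maximin = -2.
Column maxima: 1 → 1, 2 → 8, 3 → 0; minimax = 0.
-2 ≠ 0, so there is no saddle point; optimal play is mixed.
1 is strictly dominated by 3 (it gives Row strictly more in every row), so Column never plays it.
On the remaining 2×2 (T, B vs 2, 3):
Let Row play T with probability p. Expected payoff against 2: (-6)p + 8(1−p) = −14p + 8; against 3: 0p + (-2)(1−p) = 2p − 2.
Setting these equal: −14p + 8 = 2p − 2 ⇒ −16p = -10 ⇒ p = 5/8, and the value is (-14)·(5/8) + 8 = -3/4.
For Column: with q = P(2), equating T's and B's payoffs gives −6q = 10q − 2 ⇒ q = 1/8.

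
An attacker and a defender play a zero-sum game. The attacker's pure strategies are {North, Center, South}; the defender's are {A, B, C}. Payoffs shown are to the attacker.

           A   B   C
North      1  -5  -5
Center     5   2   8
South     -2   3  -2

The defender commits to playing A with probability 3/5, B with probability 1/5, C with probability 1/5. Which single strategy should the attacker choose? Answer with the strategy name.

Center

Expected payoff of North: (3/5)·1 + (1/5)·(-5) + (1/5)·(-5) = -7/5.
Expected payoff of Center: (3/5)·5 + (1/5)·2 + (1/5)·8 = 5.
Expected payoff of South: (3/5)·(-2) + (1/5)·3 + (1/5)·(-2) = -1.
The largest is 5, so the attacker's best response is Center.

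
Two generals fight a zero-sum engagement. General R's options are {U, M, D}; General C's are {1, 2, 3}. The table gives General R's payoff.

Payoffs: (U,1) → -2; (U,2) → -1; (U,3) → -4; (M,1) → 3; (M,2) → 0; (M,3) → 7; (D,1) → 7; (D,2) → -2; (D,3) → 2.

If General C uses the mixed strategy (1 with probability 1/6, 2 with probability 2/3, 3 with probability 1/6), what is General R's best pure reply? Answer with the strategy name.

M

Expected payoff of U: (1/6)·(-2) + (2/3)·(-1) + (1/6)·(-4) = -5/3.
Expected payoff of M: (1/6)·3 + (2/3)·0 + (1/6)·7 = 5/3.
Expected payoff of D: (1/6)·7 + (2/3)·(-2) + (1/6)·2 = 1/6.
The largest is 5/3, so General R's best response is M.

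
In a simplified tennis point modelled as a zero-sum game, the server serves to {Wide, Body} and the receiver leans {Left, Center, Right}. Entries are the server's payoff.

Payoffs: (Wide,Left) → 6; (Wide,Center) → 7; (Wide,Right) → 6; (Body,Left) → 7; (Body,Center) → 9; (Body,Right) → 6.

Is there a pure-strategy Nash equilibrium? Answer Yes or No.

Row minima: Wide → 6, Body → 6; maximin = 6.
Column maxima: Left → 7, Center → 9, Right → 6; minimax = 6.
maximin = minimax = 6, so a saddle point exists.

Yes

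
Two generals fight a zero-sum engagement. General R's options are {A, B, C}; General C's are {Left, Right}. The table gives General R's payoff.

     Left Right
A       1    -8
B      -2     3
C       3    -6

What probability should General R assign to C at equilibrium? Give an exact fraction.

Row minima: A → -8, B → -2, C → -6; maximin = -2.
Column maxima: Left → 3, Right → 3; minimax = 3.
-2 ≠ 3, so there is no saddle point; optimal play is mixed.
A is strictly dominated by C, so General R never plays it.
On the remaining 2×2 (B, C vs Left, Right):
Let General R play B with probability p. Expected payoff against Left: (-2)p + 3(1−p) = −5p + 3; against Right: 3p + (-6)(1−p) = 9p − 6.
Setting these equal: −5p + 3 = 9p − 6 ⇒ −14p = -9 ⇒ p = 9/14, and the value is (-5)·(9/14) + 3 = -3/14.
For General C: with q = P(Left), equating B's and C's payoffs gives −5q + 3 = 9q − 6 ⇒ q = 9/14.

5/14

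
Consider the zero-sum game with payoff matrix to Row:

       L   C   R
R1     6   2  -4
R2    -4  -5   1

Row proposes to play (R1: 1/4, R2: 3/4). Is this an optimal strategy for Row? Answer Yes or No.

Against L this mix gives (1/4)·6 + (3/4)·(-4) = -3/2.
Against C this mix gives (1/4)·2 + (3/4)·(-5) = -13/4.
Against R this mix gives (1/4)·(-4) + (3/4)·1 = -1/4.
Column will play C, holding Row to -13/4. Shifting weight toward the row that does better against C would raise this floor (the equalizing mix achieves -3/2 against both C and R), so the proposed strategy is not optimal.

No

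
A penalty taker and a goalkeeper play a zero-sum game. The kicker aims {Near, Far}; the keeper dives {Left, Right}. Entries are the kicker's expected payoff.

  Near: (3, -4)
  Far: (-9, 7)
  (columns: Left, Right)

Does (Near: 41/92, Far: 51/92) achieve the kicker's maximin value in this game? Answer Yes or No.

No

Against Left this mix gives (41/92)·3 + (51/92)·(-9) = -84/23.
Against Right this mix gives (41/92)·(-4) + (51/92)·7 = 193/92.
The keeper will play Left, holding the kicker to -84/23. Shifting weight toward the row that does better against Left would raise this floor (the equalizing mix achieves -15/23 against both Left and Right), so the proposed strategy is not optimal.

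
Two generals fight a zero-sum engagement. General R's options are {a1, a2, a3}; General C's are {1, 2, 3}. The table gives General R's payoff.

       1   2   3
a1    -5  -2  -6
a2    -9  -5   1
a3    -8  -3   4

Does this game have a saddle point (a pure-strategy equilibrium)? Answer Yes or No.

No

Row minima: a1 → -6, a2 → -9, a3 → -8; maximin = -6.
Column maxima: 1 → -5, 2 → -2, 3 → 4; minimax = -5.
-6 ≠ -5, so no pure-strategy equilibrium exists.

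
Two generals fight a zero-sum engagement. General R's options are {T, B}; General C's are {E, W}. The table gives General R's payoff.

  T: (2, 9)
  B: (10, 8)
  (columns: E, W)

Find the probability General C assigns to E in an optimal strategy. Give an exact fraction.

Row minima: T → 2, B → 8; maximin = 8.
Column maxima: E → 10, W → 9; minimax = 9.
8 ≠ 9, so there is no saddle point; optimal play is mixed.
Let General R play T with probability p. Expected payoff against E: 2p + 10(1−p) = −8p + 10; against W: 9p + 8(1−p) = p + 8.
Setting these equal: −8p + 10 = p + 8 ⇒ −9p = -2 ⇒ p = 2/9, and the value is (-8)·(2/9) + 10 = 74/9.
For General C: with q = P(E), equating T's and B's payoffs gives −7q + 9 = 2q + 8 ⇒ q = 1/9.

1/9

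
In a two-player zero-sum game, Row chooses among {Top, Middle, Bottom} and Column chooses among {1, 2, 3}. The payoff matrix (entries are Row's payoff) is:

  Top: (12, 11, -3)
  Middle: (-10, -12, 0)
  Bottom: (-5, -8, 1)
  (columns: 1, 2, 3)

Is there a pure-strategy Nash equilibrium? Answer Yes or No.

Row minima: Top → -3, Middle → -12, Bottom → -8; maximin = -3.
Column maxima: 1 → 12, 2 → 11, 3 → 1; minimax = 1.
-3 ≠ 1, so no pure-strategy equilibrium exists.

No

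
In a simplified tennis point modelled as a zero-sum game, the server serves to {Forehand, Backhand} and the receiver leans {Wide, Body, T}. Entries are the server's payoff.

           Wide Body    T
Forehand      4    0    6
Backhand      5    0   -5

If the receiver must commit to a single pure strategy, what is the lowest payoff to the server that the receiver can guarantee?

Column maxima: Wide → 5, Body → 0, T → 6.
The smallest of these is 0.

0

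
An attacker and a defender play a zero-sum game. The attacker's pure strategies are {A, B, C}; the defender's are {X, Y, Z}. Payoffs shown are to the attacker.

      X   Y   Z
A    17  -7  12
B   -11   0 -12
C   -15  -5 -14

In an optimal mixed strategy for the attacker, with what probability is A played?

Row minima: A → -7, B → -12, C → -15; maximin = -7.
Column maxima: X → 17, Y → 0, Z → 12; minimax = 0.
-7 ≠ 0, so there is no saddle point; optimal play is mixed.
C is strictly dominated by B, so the attacker never plays it.
With C eliminated, X is strictly dominated by Z (it gives the attacker strictly more in every remaining row), so the defender never plays it.
On the remaining 2×2 (A, B vs Y, Z):
Let the attacker play A with probability p. Expected payoff against Y: (-7)p + 0(1−p) = −7p; against Z: 12p + (-12)(1−p) = 24p − 12.
Setting these equal: −7p = 24p − 12 ⇒ −31p = -12 ⇒ p = 12/31, and the value is (-7)·(12/31) = -84/31.
For the defender: with q = P(Y), equating A's and B's payoffs gives −19q + 12 = 12q − 12 ⇒ q = 24/31.

12/31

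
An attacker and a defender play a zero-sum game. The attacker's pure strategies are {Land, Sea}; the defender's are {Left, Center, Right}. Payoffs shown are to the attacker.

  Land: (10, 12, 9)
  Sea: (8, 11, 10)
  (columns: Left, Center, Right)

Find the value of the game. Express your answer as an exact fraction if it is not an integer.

28/3

Row minima: Land → 9, Sea → 8; maximin = 9.
Column maxima: Left → 10, Center → 12, Right → 10; minimax = 10.
9 ≠ 10, so there is no saddle point; optimal play is mixed.
Center is strictly dominated by Left (it gives the attacker strictly more in every row), so the defender never plays it.
On the remaining 2×2 (Land, Sea vs Left, Right):
Let the attacker play Land with probability p. Expected payoff against Left: 10p + 8(1−p) = 2p + 8; against Right: 9p + 10(1−p) = −p + 10.
Setting these equal: 2p + 8 = −p + 10 ⇒ 3p = 2 ⇒ p = 2/3, and the value is (2)·(2/3) + 8 = 28/3.
For the defender: with q = P(Left), equating Land's and Sea's payoffs gives q + 9 = −2q + 10 ⇒ q = 1/3.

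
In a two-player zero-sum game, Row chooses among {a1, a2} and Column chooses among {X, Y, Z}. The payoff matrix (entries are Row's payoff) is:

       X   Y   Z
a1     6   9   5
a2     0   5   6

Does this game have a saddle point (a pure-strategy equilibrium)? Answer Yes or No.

No

Row minima: a1 → 5, a2 → 0; maximin = 5.
Column maxima: X → 6, Y → 9, Z → 6; minimax = 6.
5 ≠ 6, so no pure-strategy equilibrium exists.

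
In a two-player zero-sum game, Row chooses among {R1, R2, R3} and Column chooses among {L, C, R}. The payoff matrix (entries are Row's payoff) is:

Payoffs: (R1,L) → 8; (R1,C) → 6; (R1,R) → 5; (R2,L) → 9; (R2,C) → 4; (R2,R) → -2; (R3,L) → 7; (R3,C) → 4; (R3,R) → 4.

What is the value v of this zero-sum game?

5

Row minima: R1 → 5, R2 → -2, R3 → 4; maximin = 5.
Column maxima: L → 9, C → 6, R → 5; minimax = 5.
Since maximin = minimax = 5, there is a saddle point and the value is 5.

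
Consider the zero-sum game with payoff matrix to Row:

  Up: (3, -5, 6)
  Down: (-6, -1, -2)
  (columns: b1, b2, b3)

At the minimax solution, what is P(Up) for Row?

Row minima: Up → -5, Down → -6; maximin = -5.
Column maxima: b1 → 3, b2 → -1, b3 → 6; minimax = -1.
-5 ≠ -1, so there is no saddle point; optimal play is mixed.
b3 is strictly dominated by b1 (it gives Row strictly more in every row), so Column never plays it.
On the remaining 2×2 (Up, Down vs b1, b2):
Let Row play Up with probability p. Expected payoff against b1: 3p + (-6)(1−p) = 9p − 6; against b2: (-5)p + (-1)(1−p) = −4p − 1.
Setting these equal: 9p − 6 = −4p − 1 ⇒ 13p = 5 ⇒ p = 5/13, and the value is (9)·(5/13) − 6 = -33/13.
For Column: with q = P(b1), equating Up's and Down's payoffs gives 8q − 5 = −5q − 1 ⇒ q = 4/13.

5/13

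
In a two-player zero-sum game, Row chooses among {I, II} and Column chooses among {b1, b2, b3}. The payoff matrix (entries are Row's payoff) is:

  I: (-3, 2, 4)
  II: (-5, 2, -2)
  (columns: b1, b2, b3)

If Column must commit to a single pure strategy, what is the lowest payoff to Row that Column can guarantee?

-3

Column maxima: b1 → -3, b2 → 2, b3 → 4.
The smallest of these is -3.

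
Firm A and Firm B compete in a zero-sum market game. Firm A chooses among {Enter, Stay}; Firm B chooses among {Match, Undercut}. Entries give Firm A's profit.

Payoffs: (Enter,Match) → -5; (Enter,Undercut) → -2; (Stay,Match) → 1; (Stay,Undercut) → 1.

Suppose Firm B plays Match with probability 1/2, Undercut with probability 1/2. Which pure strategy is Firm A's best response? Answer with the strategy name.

Stay

Expected payoff of Enter: (1/2)·(-5) + (1/2)·(-2) = -7/2.
Expected payoff of Stay: (1/2)·1 + (1/2)·1 = 1.
The largest is 1, so Firm A's best response is Stay.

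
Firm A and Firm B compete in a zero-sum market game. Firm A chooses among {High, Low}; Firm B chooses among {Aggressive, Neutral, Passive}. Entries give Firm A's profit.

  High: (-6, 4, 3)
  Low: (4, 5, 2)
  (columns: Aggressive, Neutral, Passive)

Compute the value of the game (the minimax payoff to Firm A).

24/11

Row minima: High → -6, Low → 2; maximin = 2.
Column maxima: Aggressive → 4, Neutral → 5, Passive → 3; minimax = 3.
2 ≠ 3, so there is no saddle point; optimal play is mixed.
Neutral is strictly dominated by Aggressive (it gives Firm A strictly more in every row), so Firm B never plays it.
On the remaining 2×2 (High, Low vs Aggressive, Passive):
Let Firm A play High with probability p. Expected payoff against Aggressive: (-6)p + 4(1−p) = −10p + 4; against Passive: 3p + 2(1−p) = p + 2.
Setting these equal: −10p + 4 = p + 2 ⇒ −11p = -2 ⇒ p = 2/11, and the value is (-10)·(2/11) + 4 = 24/11.
For Firm B: with q = P(Aggressive), equating High's and Low's payoffs gives −9q + 3 = 2q + 2 ⇒ q = 1/11.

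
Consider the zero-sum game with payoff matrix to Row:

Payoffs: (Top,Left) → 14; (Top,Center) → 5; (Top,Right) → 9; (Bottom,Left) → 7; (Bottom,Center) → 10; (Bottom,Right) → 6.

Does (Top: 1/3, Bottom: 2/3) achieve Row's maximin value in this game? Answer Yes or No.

No

Against Left this mix gives (1/3)·14 + (2/3)·7 = 28/3.
Against Center this mix gives (1/3)·5 + (2/3)·10 = 25/3.
Against Right this mix gives (1/3)·9 + (2/3)·6 = 7.
Column will play Right, holding Row to 7. Shifting weight toward the row that does better against Right would raise this floor (the equalizing mix achieves 15/2 against both Right and Center), so the proposed strategy is not optimal.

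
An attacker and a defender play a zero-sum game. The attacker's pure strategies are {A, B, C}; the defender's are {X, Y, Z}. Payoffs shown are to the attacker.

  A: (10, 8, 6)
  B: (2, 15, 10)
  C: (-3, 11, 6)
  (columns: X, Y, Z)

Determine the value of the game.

Row minima: A → 6, B → 2, C → -3; maximin = 6.
Column maxima: X → 10, Y → 15, Z → 10; minimax = 10.
6 ≠ 10, so there is no saddle point; optimal play is mixed.
C is strictly dominated by B, so the attacker never plays it.
Y is strictly dominated by Z (it gives the attacker strictly more in every row), so the defender never plays it.
On the remaining 2×2 (A, B vs X, Z):
Let the attacker play A with probability p. Expected payoff against X: 10p + 2(1−p) = 8p + 2; against Z: 6p + 10(1−p) = −4p + 10.
Setting these equal: 8p + 2 = −4p + 10 ⇒ 12p = 8 ⇒ p = 2/3, and the value is (8)·(2/3) + 2 = 22/3.
For the defender: with q = P(X), equating A's and B's payoffs gives 4q + 6 = −8q + 10 ⇒ q = 1/3.

22/3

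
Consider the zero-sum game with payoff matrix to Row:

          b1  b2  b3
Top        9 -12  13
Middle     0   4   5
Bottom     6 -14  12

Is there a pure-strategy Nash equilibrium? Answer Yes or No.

No

Row minima: Top → -12, Middle → 0, Bottom → -14; maximin = 0.
Column maxima: b1 → 9, b2 → 4, b3 → 13; minimax = 4.
0 ≠ 4, so no pure-strategy equilibrium exists.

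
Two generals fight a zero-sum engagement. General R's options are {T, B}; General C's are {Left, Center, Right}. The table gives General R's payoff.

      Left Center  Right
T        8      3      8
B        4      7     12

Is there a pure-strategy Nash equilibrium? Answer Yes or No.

Row minima: T → 3, B → 4; maximin = 4.
Column maxima: Left → 8, Center → 7, Right → 12; minimax = 7.
4 ≠ 7, so no pure-strategy equilibrium exists.

No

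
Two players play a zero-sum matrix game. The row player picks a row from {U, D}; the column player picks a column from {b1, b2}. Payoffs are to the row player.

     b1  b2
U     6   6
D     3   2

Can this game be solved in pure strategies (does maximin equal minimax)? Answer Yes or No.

Yes

Row minima: U → 6, D → 2; maximin = 6.
Column maxima: b1 → 6, b2 → 6; minimax = 6.
maximin = minimax = 6, so a saddle point exists.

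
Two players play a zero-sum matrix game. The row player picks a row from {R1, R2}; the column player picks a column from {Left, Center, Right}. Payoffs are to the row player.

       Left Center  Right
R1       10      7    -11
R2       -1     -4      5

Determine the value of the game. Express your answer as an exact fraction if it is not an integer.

Row minima: R1 → -11, R2 → -4; maximin = -4.
Column maxima: Left → 10, Center → 7, Right → 5; minimax = 5.
-4 ≠ 5, so there is no saddle point; optimal play is mixed.
Left is strictly dominated by Center (it gives the row player strictly more in every row), so the column player never plays it.
On the remaining 2×2 (R1, R2 vs Center, Right):
Let the row player play R1 with probability p. Expected payoff against Center: 7p + (-4)(1−p) = 11p − 4; against Right: (-11)p + 5(1−p) = −16p + 5.
Setting these equal: 11p − 4 = −16p + 5 ⇒ 27p = 9 ⇒ p = 1/3, and the value is (11)·(1/3) − 4 = -1/3.
For the column player: with q = P(Center), equating R1's and R2's payoffs gives 18q − 11 = −9q + 5 ⇒ q = 16/27.

-1/3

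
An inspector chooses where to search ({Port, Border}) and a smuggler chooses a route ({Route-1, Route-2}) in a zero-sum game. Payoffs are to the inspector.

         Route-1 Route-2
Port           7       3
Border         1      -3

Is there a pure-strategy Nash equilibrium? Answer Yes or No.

Yes

Row minima: Port → 3, Border → -3; maximin = 3.
Column maxima: Route-1 → 7, Route-2 → 3; minimax = 3.
maximin = minimax = 3, so a saddle point exists.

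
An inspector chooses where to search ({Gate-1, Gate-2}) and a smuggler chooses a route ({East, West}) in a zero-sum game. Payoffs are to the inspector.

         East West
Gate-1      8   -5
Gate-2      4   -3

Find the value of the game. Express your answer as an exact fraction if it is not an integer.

-3

Row minima: Gate-1 → -5, Gate-2 → -3; maximin = -3.
Column maxima: East → 8, West → -3; minimax = -3.
Since maximin = minimax = -3, there is a saddle point and the value is -3.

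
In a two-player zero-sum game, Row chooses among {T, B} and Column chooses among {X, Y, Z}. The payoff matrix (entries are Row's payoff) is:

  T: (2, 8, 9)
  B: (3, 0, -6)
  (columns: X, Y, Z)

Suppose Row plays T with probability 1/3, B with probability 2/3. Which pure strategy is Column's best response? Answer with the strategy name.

If Column plays X, Row's expected payoff is (1/3)·2 + (2/3)·3 = 8/3.
If Column plays Y, Row's expected payoff is (1/3)·8 + (2/3)·0 = 8/3.
If Column plays Z, Row's expected payoff is (1/3)·9 + (2/3)·(-6) = -1.
Column minimizes Row's payoff; the smallest is -1, so the best response is Z.

Z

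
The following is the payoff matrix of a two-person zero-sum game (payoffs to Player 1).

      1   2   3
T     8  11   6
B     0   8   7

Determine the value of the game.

56/9

Row minima: T → 6, B → 0; maximin = 6.
Column maxima: 1 → 8, 2 → 11, 3 → 7; minimax = 7.
6 ≠ 7, so there is no saddle point; optimal play is mixed.
2 is strictly dominated by 1 (it gives Player 1 strictly more in every row), so Player 2 never plays it.
On the remaining 2×2 (T, B vs 1, 3):
Let Player 1 play T with probability p. Expected payoff against 1: 8p + 0(1−p) = 8p; against 3: 6p + 7(1−p) = −p + 7.
Setting these equal: 8p = −p + 7 ⇒ 9p = 7 ⇒ p = 7/9, and the value is (8)·(7/9) = 56/9.
For Player 2: with q = P(1), equating T's and B's payoffs gives 2q + 6 = −7q + 7 ⇒ q = 1/9.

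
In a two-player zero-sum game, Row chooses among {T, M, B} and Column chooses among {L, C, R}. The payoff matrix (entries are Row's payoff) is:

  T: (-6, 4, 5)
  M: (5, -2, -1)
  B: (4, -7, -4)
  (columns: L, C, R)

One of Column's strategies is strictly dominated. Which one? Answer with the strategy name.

R

C holds Row's payoff strictly below R in every row: 4 < 5, -2 < -1, -7 < -4.
So R is strictly dominated for Column.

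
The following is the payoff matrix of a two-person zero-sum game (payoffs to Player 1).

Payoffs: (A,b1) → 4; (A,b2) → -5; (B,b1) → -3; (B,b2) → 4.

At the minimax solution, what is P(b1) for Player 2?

Row minima: A → -5, B → -3; maximin = -3.
Column maxima: b1 → 4, b2 → 4; minimax = 4.
-3 ≠ 4, so there is no saddle point; optimal play is mixed.
Let Player 1 play A with probability p. Expected payoff against b1: 4p + (-3)(1−p) = 7p − 3; against b2: (-5)p + 4(1−p) = −9p + 4.
Setting these equal: 7p − 3 = −9p + 4 ⇒ 16p = 7 ⇒ p = 7/16, and the value is (7)·(7/16) − 3 = 1/16.
For Player 2: with q = P(b1), equating A's and B's payoffs gives 9q − 5 = −7q + 4 ⇒ q = 9/16.

9/16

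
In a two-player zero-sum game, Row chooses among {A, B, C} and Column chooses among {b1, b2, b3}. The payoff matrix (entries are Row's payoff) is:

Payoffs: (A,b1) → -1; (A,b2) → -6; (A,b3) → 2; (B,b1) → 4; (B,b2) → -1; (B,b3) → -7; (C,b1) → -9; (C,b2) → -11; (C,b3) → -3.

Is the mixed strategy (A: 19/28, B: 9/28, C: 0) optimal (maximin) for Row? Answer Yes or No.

Against b1 this mix gives (19/28)·(-1) + (9/28)·4 = 17/28.
Against b2 this mix gives (19/28)·(-6) + (9/28)·(-1) = -123/28.
Against b3 this mix gives (19/28)·2 + (9/28)·(-7) = -25/28.
Column will play b2, holding Row to -123/28. Shifting weight toward the row that does better against b2 would raise this floor (the equalizing mix achieves -22/7 against both b2 and b3), so the proposed strategy is not optimal.

No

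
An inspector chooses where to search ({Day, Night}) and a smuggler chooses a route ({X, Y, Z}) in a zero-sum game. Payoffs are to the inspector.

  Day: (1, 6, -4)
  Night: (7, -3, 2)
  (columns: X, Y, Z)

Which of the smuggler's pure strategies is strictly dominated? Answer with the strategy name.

Z holds the inspector's payoff strictly below X in every row: -4 < 1, 2 < 7.
So X is strictly dominated for the smuggler.

X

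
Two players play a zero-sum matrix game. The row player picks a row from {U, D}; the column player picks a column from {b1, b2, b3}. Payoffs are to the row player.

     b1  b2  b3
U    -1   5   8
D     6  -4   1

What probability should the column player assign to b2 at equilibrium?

Row minima: U → -1, D → -4; maximin = -1.
Column maxima: b1 → 6, b2 → 5, b3 → 8; minimax = 5.
-1 ≠ 5, so there is no saddle point; optimal play is mixed.
b3 is strictly dominated by b2 (it gives the row player strictly more in every row), so the column player never plays it.
On the remaining 2×2 (U, D vs b1, b2):
Let the row player play U with probability p. Expected payoff against b1: (-1)p + 6(1−p) = −7p + 6; against b2: 5p + (-4)(1−p) = 9p − 4.
Setting these equal: −7p + 6 = 9p − 4 ⇒ −16p = -10 ⇒ p = 5/8, and the value is (-7)·(5/8) + 6 = 13/8.
For the column player: with q = P(b1), equating U's and D's payoffs gives −6q + 5 = 10q − 4 ⇒ q = 9/16.

7/16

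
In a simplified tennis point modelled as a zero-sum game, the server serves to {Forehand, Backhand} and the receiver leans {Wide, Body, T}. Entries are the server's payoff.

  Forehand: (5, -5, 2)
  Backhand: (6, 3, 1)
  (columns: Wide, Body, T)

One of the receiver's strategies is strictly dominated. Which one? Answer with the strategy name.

Wide

Body holds the server's payoff strictly below Wide in every row: -5 < 5, 3 < 6.
So Wide is strictly dominated for the receiver.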